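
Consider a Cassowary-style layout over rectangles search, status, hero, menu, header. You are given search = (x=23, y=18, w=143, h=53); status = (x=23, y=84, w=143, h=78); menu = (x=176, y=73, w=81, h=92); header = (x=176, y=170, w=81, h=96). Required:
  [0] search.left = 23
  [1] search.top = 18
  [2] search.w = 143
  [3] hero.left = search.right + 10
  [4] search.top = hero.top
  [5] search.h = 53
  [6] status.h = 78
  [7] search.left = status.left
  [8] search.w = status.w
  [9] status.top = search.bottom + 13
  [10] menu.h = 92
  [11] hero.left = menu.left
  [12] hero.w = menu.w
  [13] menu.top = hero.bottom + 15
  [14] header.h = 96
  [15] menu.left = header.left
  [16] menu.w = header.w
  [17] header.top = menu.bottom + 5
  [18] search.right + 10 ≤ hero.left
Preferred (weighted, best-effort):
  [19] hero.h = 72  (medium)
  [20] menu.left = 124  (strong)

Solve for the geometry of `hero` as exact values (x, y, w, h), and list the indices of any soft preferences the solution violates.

hero = (x=176, y=18, w=81, h=40)
violated soft preferences: 19, 20

1. hero.x = 176  [hero.left = search.right + 10]
2. hero.y = 18  [search.top = hero.top]
3. hero.w = 81  [hero.w = menu.w]
4. hero.h = 40  [menu.top = hero.bottom + 15]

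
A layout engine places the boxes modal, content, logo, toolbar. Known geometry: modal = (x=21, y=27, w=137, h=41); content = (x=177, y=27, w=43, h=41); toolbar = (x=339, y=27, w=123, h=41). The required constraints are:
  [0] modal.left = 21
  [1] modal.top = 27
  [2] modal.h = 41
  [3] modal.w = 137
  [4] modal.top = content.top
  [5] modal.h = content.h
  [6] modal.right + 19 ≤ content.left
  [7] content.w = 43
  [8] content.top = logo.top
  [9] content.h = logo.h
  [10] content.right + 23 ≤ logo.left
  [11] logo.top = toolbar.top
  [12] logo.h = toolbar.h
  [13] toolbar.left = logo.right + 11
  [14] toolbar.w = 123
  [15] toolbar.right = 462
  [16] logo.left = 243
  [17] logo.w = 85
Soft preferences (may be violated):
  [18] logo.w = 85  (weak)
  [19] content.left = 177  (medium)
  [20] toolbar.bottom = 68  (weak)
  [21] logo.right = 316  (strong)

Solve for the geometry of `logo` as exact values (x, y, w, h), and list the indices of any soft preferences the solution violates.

logo = (x=243, y=27, w=85, h=41)
violated soft preferences: 21

1. logo.y = 27  [content.top = logo.top]
2. logo.h = 41  [content.h = logo.h]
3. logo.x = 243  [logo.left = 243]
4. logo.w = 85  [logo.w = 85]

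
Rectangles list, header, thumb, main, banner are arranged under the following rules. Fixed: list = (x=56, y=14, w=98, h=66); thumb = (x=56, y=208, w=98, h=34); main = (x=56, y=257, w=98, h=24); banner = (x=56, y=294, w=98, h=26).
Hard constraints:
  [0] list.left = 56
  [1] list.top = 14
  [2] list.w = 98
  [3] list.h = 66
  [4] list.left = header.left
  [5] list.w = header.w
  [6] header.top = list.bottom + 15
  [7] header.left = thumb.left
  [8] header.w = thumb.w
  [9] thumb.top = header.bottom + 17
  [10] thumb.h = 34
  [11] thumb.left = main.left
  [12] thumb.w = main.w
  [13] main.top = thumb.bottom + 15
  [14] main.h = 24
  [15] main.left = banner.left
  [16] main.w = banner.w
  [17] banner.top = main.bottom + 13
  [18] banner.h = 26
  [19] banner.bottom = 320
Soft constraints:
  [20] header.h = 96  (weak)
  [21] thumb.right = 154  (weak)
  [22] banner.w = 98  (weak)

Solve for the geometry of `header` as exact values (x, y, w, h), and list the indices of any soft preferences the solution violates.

header = (x=56, y=95, w=98, h=96)
violated soft preferences: none

1. header.x = 56  [list.left = header.left]
2. header.w = 98  [list.w = header.w]
3. header.y = 95  [header.top = list.bottom + 15]
4. header.h = 96  [thumb.top = header.bottom + 17]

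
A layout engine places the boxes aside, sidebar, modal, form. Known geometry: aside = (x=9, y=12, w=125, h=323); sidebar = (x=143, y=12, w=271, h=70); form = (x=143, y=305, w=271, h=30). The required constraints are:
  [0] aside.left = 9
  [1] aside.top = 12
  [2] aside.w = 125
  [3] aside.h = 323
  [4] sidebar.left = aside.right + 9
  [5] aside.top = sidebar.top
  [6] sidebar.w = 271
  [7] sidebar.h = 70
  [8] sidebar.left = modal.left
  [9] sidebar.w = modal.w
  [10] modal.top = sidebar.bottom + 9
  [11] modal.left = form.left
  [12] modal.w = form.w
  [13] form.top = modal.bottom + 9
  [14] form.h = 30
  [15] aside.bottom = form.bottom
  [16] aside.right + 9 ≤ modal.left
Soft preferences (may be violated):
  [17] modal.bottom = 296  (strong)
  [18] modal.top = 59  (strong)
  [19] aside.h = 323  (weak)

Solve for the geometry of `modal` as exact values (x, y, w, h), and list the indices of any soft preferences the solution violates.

modal = (x=143, y=91, w=271, h=205)
violated soft preferences: 18

1. modal.x = 143  [sidebar.left = modal.left]
2. modal.w = 271  [sidebar.w = modal.w]
3. modal.y = 91  [modal.top = sidebar.bottom + 9]
4. modal.h = 205  [form.top = modal.bottom + 9]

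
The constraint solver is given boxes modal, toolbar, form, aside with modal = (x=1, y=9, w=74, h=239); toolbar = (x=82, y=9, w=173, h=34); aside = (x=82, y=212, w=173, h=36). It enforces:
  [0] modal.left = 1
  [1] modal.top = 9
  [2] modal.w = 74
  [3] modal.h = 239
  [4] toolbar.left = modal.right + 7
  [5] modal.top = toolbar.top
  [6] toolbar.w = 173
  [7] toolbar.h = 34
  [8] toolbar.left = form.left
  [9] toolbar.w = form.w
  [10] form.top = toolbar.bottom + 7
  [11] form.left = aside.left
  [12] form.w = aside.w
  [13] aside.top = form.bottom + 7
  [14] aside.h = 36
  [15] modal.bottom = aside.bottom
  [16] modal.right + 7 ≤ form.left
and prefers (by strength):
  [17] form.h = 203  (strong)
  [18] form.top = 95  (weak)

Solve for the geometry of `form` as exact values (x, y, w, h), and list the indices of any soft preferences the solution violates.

form = (x=82, y=50, w=173, h=155)
violated soft preferences: 17, 18

1. form.x = 82  [toolbar.left = form.left]
2. form.w = 173  [toolbar.w = form.w]
3. form.y = 50  [form.top = toolbar.bottom + 7]
4. form.h = 155  [aside.top = form.bottom + 7]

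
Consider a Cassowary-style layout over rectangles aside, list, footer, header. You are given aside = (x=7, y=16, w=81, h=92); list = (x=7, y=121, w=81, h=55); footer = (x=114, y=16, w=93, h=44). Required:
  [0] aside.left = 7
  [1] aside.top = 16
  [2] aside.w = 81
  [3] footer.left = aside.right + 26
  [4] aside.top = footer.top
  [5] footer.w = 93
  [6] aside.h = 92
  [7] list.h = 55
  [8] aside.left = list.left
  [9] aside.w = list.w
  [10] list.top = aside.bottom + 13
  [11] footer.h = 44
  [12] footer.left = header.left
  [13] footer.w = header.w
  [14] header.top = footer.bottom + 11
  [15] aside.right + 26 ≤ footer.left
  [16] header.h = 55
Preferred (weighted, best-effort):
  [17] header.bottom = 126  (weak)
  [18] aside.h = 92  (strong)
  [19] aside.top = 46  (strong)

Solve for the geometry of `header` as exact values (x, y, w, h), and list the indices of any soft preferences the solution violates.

header = (x=114, y=71, w=93, h=55)
violated soft preferences: 19

1. header.x = 114  [footer.left = header.left]
2. header.w = 93  [footer.w = header.w]
3. header.y = 71  [header.top = footer.bottom + 11]
4. header.h = 55  [header.h = 55]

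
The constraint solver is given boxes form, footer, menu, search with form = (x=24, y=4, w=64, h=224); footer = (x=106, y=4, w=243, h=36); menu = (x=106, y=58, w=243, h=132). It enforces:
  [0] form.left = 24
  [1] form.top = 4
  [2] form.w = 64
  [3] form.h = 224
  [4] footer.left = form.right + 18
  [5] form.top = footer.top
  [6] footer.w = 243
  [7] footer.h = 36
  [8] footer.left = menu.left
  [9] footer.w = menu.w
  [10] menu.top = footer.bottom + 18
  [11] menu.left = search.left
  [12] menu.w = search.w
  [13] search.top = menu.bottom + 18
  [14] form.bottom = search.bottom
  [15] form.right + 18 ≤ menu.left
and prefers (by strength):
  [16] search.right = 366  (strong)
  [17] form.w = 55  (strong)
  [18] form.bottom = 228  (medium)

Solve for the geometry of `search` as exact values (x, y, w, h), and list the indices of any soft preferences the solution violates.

search = (x=106, y=208, w=243, h=20)
violated soft preferences: 16, 17

1. search.x = 106  [menu.left = search.left]
2. search.w = 243  [menu.w = search.w]
3. search.y = 208  [search.top = menu.bottom + 18]
4. search.h = 20  [form.bottom = search.bottom]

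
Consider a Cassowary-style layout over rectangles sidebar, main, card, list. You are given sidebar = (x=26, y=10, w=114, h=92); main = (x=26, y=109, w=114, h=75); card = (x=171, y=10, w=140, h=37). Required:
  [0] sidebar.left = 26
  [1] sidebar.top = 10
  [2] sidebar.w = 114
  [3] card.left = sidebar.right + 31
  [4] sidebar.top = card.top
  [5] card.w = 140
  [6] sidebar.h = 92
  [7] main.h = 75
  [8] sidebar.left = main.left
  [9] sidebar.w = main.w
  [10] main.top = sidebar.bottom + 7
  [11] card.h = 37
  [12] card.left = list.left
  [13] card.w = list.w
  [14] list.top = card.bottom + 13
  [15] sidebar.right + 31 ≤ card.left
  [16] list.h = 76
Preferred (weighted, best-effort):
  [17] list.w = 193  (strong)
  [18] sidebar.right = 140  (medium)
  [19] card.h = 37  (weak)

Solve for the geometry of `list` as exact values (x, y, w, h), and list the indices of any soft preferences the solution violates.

1. list.x = 171  [card.left = list.left]
2. list.w = 140  [card.w = list.w]
3. list.y = 60  [list.top = card.bottom + 13]
4. list.h = 76  [list.h = 76]

list = (x=171, y=60, w=140, h=76)
violated soft preferences: 17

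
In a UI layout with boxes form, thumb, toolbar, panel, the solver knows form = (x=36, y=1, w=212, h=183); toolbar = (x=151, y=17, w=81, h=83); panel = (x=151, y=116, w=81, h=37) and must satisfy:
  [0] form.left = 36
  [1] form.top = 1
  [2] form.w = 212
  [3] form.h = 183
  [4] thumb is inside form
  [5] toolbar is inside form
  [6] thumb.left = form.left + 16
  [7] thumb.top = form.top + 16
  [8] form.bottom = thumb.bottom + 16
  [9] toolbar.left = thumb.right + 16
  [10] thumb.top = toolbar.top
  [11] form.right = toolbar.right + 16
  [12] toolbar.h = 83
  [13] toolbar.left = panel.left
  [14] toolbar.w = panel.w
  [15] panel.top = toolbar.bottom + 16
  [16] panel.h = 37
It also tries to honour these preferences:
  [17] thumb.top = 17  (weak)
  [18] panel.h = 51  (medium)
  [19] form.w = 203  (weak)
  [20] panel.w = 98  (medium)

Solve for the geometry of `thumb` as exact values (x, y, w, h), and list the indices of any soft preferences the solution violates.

1. thumb.x = 52  [thumb.left = form.left + 16]
2. thumb.y = 17  [thumb.top = form.top + 16]
3. thumb.h = 151  [form.bottom = thumb.bottom + 16]
4. thumb.w = 83  [toolbar.left = thumb.right + 16]

thumb = (x=52, y=17, w=83, h=151)
violated soft preferences: 18, 19, 20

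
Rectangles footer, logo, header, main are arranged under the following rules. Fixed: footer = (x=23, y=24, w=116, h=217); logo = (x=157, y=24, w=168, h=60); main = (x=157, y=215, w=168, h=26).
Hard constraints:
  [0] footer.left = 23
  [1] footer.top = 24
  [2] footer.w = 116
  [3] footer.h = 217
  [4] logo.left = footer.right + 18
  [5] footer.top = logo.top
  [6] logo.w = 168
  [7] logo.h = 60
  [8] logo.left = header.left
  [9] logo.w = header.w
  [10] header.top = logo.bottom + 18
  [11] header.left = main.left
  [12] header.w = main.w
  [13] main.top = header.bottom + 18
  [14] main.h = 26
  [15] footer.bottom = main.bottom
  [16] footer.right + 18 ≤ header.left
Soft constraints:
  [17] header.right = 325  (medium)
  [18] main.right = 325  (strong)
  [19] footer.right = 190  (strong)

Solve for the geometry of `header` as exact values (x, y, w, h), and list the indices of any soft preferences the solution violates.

1. header.x = 157  [logo.left = header.left]
2. header.w = 168  [logo.w = header.w]
3. header.y = 102  [header.top = logo.bottom + 18]
4. header.h = 95  [main.top = header.bottom + 18]

header = (x=157, y=102, w=168, h=95)
violated soft preferences: 19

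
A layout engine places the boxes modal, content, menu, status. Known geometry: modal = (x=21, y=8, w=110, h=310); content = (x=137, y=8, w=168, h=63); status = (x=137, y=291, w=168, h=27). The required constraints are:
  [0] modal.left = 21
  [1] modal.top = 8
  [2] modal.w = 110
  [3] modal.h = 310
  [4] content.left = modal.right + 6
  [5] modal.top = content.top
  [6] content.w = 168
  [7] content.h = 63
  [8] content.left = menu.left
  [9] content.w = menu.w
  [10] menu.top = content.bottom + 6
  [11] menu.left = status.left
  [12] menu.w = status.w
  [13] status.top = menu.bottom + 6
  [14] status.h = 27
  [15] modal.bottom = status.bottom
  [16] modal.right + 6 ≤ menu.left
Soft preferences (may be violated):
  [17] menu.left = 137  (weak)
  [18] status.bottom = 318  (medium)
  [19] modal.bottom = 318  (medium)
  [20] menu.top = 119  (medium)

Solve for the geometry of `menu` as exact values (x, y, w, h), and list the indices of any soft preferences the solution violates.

1. menu.x = 137  [content.left = menu.left]
2. menu.w = 168  [content.w = menu.w]
3. menu.y = 77  [menu.top = content.bottom + 6]
4. menu.h = 208  [status.top = menu.bottom + 6]

menu = (x=137, y=77, w=168, h=208)
violated soft preferences: 20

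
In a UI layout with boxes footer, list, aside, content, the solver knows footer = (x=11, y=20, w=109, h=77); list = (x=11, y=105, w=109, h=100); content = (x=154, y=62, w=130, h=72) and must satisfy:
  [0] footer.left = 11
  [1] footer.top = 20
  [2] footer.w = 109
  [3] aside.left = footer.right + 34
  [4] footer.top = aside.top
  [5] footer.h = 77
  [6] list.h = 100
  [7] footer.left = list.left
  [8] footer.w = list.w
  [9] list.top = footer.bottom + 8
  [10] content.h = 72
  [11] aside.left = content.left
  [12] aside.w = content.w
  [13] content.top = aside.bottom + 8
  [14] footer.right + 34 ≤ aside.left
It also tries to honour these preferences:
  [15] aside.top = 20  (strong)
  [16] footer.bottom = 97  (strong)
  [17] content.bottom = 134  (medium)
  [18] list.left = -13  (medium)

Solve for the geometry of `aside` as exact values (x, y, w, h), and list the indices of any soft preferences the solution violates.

aside = (x=154, y=20, w=130, h=34)
violated soft preferences: 18

1. aside.x = 154  [aside.left = footer.right + 34]
2. aside.y = 20  [footer.top = aside.top]
3. aside.w = 130  [aside.w = content.w]
4. aside.h = 34  [content.top = aside.bottom + 8]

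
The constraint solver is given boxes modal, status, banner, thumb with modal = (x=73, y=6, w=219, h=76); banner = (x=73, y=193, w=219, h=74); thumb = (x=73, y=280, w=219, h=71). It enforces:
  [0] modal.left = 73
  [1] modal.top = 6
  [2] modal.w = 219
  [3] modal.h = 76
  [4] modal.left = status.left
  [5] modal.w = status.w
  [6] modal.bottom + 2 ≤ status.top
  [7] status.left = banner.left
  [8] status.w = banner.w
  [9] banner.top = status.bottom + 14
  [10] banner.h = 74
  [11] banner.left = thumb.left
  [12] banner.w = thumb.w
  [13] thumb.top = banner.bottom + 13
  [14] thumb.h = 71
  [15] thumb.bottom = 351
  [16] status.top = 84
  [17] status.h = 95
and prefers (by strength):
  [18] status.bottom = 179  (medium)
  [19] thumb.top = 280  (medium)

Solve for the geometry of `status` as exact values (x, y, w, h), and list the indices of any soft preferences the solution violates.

1. status.x = 73  [modal.left = status.left]
2. status.w = 219  [modal.w = status.w]
3. status.y = 84  [status.top = 84]
4. status.h = 95  [status.h = 95]

status = (x=73, y=84, w=219, h=95)
violated soft preferences: none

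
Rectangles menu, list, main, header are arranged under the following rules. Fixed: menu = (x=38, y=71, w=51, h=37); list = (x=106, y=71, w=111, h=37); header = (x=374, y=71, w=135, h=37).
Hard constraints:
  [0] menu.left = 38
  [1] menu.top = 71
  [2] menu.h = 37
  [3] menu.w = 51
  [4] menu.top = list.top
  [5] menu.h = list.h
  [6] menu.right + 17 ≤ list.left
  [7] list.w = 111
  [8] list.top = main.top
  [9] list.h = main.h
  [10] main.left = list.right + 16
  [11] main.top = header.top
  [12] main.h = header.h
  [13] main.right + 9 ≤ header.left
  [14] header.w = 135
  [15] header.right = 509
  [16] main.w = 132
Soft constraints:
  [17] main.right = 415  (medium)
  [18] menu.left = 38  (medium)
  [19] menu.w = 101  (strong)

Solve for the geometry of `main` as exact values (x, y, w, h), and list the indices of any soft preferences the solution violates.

1. main.y = 71  [list.top = main.top]
2. main.h = 37  [list.h = main.h]
3. main.x = 233  [main.left = list.right + 16]
4. main.w = 132  [main.w = 132]

main = (x=233, y=71, w=132, h=37)
violated soft preferences: 17, 19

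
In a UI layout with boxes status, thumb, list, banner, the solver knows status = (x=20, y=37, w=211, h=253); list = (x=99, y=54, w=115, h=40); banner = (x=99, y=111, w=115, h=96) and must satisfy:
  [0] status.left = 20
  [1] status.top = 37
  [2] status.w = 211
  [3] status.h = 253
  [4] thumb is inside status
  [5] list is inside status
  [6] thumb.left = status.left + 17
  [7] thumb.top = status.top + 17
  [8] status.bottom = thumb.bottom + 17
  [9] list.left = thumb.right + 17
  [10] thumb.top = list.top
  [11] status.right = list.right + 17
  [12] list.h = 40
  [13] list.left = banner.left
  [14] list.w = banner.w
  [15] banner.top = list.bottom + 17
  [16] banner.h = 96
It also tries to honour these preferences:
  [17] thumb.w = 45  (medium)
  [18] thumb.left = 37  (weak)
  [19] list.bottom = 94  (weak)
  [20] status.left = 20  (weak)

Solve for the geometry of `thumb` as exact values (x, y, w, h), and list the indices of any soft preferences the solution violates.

1. thumb.x = 37  [thumb.left = status.left + 17]
2. thumb.y = 54  [thumb.top = status.top + 17]
3. thumb.h = 219  [status.bottom = thumb.bottom + 17]
4. thumb.w = 45  [list.left = thumb.right + 17]

thumb = (x=37, y=54, w=45, h=219)
violated soft preferences: none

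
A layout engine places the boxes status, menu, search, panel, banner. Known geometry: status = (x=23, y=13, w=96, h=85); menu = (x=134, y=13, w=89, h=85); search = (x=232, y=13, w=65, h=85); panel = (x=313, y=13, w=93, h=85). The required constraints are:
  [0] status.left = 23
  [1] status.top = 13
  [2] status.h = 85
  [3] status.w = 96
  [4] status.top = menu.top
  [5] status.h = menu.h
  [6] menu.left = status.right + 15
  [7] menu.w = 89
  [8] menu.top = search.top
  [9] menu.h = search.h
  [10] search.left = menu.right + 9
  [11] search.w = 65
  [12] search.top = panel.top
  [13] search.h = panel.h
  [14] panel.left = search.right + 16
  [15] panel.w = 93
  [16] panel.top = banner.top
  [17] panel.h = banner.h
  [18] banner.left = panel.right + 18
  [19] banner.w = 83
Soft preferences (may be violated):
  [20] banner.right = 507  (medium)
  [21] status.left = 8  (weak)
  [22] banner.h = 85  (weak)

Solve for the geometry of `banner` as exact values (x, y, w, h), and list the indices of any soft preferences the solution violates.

banner = (x=424, y=13, w=83, h=85)
violated soft preferences: 21

1. banner.y = 13  [panel.top = banner.top]
2. banner.h = 85  [panel.h = banner.h]
3. banner.x = 424  [banner.left = panel.right + 18]
4. banner.w = 83  [banner.w = 83]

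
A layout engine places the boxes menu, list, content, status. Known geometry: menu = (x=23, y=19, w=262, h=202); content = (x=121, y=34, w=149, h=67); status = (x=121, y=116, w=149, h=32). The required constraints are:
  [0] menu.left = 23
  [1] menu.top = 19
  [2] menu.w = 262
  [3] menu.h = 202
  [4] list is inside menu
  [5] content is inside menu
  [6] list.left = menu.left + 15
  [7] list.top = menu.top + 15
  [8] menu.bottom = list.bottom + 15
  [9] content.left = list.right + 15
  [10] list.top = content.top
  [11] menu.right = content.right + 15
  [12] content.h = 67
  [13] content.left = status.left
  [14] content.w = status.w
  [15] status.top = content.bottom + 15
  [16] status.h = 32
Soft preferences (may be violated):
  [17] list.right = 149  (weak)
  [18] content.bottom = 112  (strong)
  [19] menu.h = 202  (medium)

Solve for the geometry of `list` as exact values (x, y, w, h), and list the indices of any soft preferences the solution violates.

list = (x=38, y=34, w=68, h=172)
violated soft preferences: 17, 18

1. list.x = 38  [list.left = menu.left + 15]
2. list.y = 34  [list.top = menu.top + 15]
3. list.h = 172  [menu.bottom = list.bottom + 15]
4. list.w = 68  [content.left = list.right + 15]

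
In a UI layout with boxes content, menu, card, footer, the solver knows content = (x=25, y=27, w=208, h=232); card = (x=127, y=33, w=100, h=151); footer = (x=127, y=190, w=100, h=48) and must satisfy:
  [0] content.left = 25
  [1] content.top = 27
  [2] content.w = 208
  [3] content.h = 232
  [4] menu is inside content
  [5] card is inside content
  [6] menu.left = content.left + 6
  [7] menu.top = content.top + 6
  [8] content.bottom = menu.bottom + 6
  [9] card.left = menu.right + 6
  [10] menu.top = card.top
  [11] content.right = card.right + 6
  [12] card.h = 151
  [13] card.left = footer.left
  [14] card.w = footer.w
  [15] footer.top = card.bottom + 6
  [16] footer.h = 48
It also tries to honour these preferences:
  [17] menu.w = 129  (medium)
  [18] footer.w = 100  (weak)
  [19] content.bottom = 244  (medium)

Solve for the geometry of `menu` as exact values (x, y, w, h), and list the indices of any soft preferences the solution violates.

menu = (x=31, y=33, w=90, h=220)
violated soft preferences: 17, 19

1. menu.x = 31  [menu.left = content.left + 6]
2. menu.y = 33  [menu.top = content.top + 6]
3. menu.h = 220  [content.bottom = menu.bottom + 6]
4. menu.w = 90  [card.left = menu.right + 6]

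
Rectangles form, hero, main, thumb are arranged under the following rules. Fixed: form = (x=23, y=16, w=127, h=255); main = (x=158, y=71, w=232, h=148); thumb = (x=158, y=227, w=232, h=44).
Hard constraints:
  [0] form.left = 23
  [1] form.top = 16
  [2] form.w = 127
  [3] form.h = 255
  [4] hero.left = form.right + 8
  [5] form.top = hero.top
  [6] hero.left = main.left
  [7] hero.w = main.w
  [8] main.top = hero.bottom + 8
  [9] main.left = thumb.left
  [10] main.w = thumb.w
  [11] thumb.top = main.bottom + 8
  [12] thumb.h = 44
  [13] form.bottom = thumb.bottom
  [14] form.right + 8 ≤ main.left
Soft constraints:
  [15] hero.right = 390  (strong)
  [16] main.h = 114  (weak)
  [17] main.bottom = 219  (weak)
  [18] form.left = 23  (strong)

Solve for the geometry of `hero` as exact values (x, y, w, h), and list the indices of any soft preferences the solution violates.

1. hero.x = 158  [hero.left = form.right + 8]
2. hero.y = 16  [form.top = hero.top]
3. hero.w = 232  [hero.w = main.w]
4. hero.h = 47  [main.top = hero.bottom + 8]

hero = (x=158, y=16, w=232, h=47)
violated soft preferences: 16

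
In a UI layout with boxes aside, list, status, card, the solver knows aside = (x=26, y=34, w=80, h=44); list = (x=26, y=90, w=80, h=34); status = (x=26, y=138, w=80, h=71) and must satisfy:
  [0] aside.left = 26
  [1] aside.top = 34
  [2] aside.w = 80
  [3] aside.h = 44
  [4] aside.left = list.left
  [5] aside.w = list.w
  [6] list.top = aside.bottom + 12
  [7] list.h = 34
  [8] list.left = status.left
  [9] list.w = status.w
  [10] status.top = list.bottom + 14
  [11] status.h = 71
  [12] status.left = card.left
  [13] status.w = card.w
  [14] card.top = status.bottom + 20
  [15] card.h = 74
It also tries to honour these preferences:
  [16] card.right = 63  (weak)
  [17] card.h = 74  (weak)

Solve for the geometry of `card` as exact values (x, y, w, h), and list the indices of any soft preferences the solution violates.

card = (x=26, y=229, w=80, h=74)
violated soft preferences: 16

1. card.x = 26  [status.left = card.left]
2. card.w = 80  [status.w = card.w]
3. card.y = 229  [card.top = status.bottom + 20]
4. card.h = 74  [card.h = 74]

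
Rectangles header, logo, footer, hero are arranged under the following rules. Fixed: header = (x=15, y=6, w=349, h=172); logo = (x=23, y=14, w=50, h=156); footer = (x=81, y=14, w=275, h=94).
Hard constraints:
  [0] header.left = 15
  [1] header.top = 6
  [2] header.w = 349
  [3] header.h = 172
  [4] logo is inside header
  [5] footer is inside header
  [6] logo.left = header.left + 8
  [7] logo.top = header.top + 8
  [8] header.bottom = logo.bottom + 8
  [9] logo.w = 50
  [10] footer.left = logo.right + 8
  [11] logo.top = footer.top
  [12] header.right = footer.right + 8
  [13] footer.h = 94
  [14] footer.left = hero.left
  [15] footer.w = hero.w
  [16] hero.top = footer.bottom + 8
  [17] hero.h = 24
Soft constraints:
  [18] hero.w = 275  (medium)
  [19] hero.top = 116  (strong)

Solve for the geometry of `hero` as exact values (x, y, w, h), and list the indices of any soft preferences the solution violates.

hero = (x=81, y=116, w=275, h=24)
violated soft preferences: none

1. hero.x = 81  [footer.left = hero.left]
2. hero.w = 275  [footer.w = hero.w]
3. hero.y = 116  [hero.top = footer.bottom + 8]
4. hero.h = 24  [hero.h = 24]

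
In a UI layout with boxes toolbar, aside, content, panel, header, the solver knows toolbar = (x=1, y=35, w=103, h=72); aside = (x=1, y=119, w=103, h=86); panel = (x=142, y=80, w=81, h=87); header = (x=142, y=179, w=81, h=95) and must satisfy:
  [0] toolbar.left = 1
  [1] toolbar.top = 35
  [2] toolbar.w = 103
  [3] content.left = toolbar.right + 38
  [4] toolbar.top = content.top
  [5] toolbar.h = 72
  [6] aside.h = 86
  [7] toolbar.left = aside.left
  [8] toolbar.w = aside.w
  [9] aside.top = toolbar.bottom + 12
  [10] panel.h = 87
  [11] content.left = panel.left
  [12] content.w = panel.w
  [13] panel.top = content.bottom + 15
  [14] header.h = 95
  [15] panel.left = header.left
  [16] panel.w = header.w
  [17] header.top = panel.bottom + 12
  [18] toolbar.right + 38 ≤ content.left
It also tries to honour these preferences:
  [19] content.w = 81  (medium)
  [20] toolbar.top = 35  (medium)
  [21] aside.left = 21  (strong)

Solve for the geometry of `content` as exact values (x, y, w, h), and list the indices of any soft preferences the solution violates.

content = (x=142, y=35, w=81, h=30)
violated soft preferences: 21

1. content.x = 142  [content.left = toolbar.right + 38]
2. content.y = 35  [toolbar.top = content.top]
3. content.w = 81  [content.w = panel.w]
4. content.h = 30  [panel.top = content.bottom + 15]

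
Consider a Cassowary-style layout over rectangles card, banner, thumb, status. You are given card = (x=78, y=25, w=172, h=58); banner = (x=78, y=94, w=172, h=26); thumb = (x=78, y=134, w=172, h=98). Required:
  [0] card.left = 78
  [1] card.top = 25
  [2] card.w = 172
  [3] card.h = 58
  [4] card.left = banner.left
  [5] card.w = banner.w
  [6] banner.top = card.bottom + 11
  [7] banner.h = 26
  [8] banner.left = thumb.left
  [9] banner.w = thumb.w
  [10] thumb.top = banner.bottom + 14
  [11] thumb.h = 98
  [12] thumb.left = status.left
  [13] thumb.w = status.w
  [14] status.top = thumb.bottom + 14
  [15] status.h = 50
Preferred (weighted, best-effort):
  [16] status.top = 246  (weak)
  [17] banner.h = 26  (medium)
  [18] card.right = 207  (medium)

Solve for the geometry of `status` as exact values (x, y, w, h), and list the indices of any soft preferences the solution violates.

status = (x=78, y=246, w=172, h=50)
violated soft preferences: 18

1. status.x = 78  [thumb.left = status.left]
2. status.w = 172  [thumb.w = status.w]
3. status.y = 246  [status.top = thumb.bottom + 14]
4. status.h = 50  [status.h = 50]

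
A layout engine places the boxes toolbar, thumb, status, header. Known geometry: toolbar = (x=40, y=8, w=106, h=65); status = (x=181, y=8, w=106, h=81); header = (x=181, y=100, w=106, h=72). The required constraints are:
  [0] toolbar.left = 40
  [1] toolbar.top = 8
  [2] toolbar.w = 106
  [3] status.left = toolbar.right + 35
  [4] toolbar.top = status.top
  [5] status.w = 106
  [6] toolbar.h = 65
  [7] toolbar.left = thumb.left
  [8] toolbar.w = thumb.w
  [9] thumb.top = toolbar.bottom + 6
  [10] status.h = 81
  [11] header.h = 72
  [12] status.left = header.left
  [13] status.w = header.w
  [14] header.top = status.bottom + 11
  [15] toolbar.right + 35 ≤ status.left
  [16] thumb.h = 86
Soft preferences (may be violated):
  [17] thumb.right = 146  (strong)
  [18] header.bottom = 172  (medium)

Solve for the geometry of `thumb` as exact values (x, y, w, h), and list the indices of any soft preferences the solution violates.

thumb = (x=40, y=79, w=106, h=86)
violated soft preferences: none

1. thumb.x = 40  [toolbar.left = thumb.left]
2. thumb.w = 106  [toolbar.w = thumb.w]
3. thumb.y = 79  [thumb.top = toolbar.bottom + 6]
4. thumb.h = 86  [thumb.h = 86]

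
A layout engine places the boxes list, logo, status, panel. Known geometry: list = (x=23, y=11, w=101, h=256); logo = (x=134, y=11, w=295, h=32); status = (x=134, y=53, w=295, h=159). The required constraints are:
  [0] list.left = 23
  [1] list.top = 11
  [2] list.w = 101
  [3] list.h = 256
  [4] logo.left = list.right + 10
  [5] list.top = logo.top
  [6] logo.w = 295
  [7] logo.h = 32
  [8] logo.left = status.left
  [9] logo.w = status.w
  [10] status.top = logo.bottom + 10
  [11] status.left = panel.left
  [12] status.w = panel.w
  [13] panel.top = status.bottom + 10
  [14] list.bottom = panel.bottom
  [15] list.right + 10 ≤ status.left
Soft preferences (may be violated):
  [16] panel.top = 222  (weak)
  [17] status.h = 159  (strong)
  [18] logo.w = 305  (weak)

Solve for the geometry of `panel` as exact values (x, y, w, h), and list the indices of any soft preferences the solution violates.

1. panel.x = 134  [status.left = panel.left]
2. panel.w = 295  [status.w = panel.w]
3. panel.y = 222  [panel.top = status.bottom + 10]
4. panel.h = 45  [list.bottom = panel.bottom]

panel = (x=134, y=222, w=295, h=45)
violated soft preferences: 18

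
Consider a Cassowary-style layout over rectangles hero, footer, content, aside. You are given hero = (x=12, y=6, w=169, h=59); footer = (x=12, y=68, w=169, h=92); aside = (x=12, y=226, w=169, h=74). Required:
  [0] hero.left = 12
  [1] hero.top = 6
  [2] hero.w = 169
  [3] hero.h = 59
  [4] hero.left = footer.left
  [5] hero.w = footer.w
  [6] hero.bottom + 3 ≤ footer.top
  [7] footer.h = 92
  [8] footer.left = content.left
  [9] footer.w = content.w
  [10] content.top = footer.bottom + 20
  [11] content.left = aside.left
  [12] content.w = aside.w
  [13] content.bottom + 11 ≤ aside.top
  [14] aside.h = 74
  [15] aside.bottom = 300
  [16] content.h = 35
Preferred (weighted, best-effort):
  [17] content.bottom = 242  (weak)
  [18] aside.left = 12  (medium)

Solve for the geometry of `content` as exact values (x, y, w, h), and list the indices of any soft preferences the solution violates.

1. content.x = 12  [footer.left = content.left]
2. content.w = 169  [footer.w = content.w]
3. content.y = 180  [content.top = footer.bottom + 20]
4. content.h = 35  [content.h = 35]

content = (x=12, y=180, w=169, h=35)
violated soft preferences: 17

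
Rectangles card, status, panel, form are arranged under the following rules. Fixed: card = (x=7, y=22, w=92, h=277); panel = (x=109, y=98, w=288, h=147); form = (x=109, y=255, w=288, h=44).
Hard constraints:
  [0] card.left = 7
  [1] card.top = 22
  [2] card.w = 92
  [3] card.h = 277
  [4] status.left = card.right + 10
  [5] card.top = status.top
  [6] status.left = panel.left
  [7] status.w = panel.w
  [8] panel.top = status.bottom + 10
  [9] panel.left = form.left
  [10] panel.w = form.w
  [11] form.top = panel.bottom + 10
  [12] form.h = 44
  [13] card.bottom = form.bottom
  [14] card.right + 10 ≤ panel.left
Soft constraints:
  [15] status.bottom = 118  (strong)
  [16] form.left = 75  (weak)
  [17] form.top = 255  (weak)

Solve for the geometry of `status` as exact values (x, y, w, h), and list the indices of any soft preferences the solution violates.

status = (x=109, y=22, w=288, h=66)
violated soft preferences: 15, 16

1. status.x = 109  [status.left = card.right + 10]
2. status.y = 22  [card.top = status.top]
3. status.w = 288  [status.w = panel.w]
4. status.h = 66  [panel.top = status.bottom + 10]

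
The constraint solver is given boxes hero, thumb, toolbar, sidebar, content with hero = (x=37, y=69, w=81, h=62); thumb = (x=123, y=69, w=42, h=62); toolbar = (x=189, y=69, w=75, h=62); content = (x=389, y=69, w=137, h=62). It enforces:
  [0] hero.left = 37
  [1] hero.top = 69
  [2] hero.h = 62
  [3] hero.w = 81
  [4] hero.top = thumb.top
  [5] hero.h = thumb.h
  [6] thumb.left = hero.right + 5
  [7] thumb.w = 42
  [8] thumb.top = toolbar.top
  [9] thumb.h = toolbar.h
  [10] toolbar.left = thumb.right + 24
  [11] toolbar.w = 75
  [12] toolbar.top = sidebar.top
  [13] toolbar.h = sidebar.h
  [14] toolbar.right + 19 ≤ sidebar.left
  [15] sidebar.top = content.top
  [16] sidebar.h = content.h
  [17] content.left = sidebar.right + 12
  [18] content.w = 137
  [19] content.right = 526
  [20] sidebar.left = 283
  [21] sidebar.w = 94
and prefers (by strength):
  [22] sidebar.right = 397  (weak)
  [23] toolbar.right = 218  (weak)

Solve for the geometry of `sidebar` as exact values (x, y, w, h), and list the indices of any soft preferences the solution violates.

1. sidebar.y = 69  [toolbar.top = sidebar.top]
2. sidebar.h = 62  [toolbar.h = sidebar.h]
3. sidebar.x = 283  [sidebar.left = 283]
4. sidebar.w = 94  [sidebar.w = 94]

sidebar = (x=283, y=69, w=94, h=62)
violated soft preferences: 22, 23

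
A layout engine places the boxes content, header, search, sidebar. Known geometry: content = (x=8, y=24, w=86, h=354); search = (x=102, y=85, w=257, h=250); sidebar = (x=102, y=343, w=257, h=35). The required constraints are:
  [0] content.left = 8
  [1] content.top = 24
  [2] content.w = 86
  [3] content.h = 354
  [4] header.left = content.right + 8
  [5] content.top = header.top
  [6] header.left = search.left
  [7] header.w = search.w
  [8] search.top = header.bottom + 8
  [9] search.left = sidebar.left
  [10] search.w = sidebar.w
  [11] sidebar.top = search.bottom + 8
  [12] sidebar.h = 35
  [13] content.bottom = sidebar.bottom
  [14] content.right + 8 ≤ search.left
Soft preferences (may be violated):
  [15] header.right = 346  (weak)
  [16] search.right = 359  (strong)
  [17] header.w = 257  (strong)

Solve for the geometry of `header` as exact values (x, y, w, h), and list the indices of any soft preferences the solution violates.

1. header.x = 102  [header.left = content.right + 8]
2. header.y = 24  [content.top = header.top]
3. header.w = 257  [header.w = search.w]
4. header.h = 53  [search.top = header.bottom + 8]

header = (x=102, y=24, w=257, h=53)
violated soft preferences: 15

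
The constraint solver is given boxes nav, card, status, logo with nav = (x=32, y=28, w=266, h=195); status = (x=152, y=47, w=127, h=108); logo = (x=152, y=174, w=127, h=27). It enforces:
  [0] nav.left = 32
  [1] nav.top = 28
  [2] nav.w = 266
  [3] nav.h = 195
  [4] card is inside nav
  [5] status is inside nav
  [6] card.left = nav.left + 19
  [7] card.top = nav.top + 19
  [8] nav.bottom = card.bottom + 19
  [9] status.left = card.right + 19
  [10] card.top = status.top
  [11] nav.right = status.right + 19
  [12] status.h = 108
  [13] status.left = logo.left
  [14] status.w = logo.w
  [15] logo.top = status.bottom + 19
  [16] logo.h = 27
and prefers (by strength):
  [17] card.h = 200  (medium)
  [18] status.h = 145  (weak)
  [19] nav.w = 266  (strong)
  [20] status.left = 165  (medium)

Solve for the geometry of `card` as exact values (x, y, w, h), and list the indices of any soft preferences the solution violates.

card = (x=51, y=47, w=82, h=157)
violated soft preferences: 17, 18, 20

1. card.x = 51  [card.left = nav.left + 19]
2. card.y = 47  [card.top = nav.top + 19]
3. card.h = 157  [nav.bottom = card.bottom + 19]
4. card.w = 82  [status.left = card.right + 19]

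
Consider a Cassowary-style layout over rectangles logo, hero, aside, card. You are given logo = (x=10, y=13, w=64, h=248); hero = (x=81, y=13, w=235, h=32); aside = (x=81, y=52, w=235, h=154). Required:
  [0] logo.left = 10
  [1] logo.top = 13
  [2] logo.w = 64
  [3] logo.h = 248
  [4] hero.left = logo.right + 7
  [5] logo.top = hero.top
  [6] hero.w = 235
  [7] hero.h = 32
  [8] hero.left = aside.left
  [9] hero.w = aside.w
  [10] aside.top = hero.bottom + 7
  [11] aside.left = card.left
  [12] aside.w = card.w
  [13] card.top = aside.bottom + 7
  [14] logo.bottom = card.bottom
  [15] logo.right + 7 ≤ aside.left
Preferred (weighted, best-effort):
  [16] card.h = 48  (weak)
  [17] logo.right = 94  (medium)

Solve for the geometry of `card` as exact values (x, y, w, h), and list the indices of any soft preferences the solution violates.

card = (x=81, y=213, w=235, h=48)
violated soft preferences: 17

1. card.x = 81  [aside.left = card.left]
2. card.w = 235  [aside.w = card.w]
3. card.y = 213  [card.top = aside.bottom + 7]
4. card.h = 48  [logo.bottom = card.bottom]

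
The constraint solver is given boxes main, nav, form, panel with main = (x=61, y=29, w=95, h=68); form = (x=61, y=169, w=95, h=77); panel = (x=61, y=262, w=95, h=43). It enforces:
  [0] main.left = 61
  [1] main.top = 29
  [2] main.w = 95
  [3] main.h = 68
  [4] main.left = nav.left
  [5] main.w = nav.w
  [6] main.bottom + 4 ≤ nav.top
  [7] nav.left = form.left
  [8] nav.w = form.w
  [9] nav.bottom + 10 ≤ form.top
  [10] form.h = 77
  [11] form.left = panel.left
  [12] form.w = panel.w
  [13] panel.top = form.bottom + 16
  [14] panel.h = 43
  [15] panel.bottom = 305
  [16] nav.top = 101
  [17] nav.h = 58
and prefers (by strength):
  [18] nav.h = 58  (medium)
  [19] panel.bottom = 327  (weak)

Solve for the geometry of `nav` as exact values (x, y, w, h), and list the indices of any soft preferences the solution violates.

nav = (x=61, y=101, w=95, h=58)
violated soft preferences: 19

1. nav.x = 61  [main.left = nav.left]
2. nav.w = 95  [main.w = nav.w]
3. nav.y = 101  [nav.top = 101]
4. nav.h = 58  [nav.h = 58]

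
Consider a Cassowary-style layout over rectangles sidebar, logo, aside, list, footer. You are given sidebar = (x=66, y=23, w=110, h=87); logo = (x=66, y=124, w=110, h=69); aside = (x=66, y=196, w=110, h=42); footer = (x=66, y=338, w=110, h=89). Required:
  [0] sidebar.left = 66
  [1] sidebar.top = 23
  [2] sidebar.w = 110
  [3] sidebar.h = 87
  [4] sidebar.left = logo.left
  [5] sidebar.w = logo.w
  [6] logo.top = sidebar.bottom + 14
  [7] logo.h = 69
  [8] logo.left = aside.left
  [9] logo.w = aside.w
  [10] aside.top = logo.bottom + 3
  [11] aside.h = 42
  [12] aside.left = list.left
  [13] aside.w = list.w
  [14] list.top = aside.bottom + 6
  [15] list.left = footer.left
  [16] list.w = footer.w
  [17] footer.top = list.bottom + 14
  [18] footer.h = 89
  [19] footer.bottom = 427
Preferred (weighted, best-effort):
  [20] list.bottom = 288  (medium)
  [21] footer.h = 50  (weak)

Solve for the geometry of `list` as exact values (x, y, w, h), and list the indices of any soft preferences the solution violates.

list = (x=66, y=244, w=110, h=80)
violated soft preferences: 20, 21

1. list.x = 66  [aside.left = list.left]
2. list.w = 110  [aside.w = list.w]
3. list.y = 244  [list.top = aside.bottom + 6]
4. list.h = 80  [footer.top = list.bottom + 14]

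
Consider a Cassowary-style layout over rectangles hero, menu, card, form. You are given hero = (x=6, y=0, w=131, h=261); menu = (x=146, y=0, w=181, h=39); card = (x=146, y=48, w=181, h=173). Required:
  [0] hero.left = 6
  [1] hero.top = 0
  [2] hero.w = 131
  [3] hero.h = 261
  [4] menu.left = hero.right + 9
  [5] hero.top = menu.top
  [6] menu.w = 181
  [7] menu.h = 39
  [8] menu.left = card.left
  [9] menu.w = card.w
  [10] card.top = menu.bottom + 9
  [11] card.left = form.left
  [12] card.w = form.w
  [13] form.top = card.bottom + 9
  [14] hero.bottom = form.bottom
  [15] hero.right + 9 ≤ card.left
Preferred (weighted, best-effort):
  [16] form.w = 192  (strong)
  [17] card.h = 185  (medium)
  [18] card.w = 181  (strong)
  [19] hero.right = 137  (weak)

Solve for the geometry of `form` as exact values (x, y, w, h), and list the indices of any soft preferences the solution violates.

form = (x=146, y=230, w=181, h=31)
violated soft preferences: 16, 17

1. form.x = 146  [card.left = form.left]
2. form.w = 181  [card.w = form.w]
3. form.y = 230  [form.top = card.bottom + 9]
4. form.h = 31  [hero.bottom = form.bottom]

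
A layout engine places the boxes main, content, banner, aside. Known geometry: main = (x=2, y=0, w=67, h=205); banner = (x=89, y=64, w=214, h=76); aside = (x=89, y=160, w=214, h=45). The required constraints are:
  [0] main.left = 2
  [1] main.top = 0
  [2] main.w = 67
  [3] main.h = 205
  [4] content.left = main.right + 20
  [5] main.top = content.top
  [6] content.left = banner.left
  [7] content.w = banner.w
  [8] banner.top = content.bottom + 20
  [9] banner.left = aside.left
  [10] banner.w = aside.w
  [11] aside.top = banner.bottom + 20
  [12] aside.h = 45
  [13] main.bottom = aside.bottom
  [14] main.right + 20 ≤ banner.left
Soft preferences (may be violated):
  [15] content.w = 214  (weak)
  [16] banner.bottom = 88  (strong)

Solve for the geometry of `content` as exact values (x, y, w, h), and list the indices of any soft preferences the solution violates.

content = (x=89, y=0, w=214, h=44)
violated soft preferences: 16

1. content.x = 89  [content.left = main.right + 20]
2. content.y = 0  [main.top = content.top]
3. content.w = 214  [content.w = banner.w]
4. content.h = 44  [banner.top = content.bottom + 20]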